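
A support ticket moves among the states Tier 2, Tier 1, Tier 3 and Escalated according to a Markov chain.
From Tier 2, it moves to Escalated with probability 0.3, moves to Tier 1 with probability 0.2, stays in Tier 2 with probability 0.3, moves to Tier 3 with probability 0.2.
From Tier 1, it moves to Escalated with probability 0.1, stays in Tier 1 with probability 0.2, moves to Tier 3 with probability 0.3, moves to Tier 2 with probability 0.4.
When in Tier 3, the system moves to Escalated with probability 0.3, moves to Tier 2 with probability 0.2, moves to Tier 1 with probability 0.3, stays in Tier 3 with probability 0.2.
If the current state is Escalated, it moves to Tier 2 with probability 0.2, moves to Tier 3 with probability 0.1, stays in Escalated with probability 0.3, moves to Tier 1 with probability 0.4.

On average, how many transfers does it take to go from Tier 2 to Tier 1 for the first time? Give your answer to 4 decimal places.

3.6101

Let t(s) be the expected number of transfers to first reach Tier 1 from state s, with t(Tier 1) = 0. Conditioning on the first transfer:
t(Tier 2) = 1 + 0.3·t(Tier 2) + 0.2·t(Tier 3) + 0.3·t(Escalated)
t(Tier 3) = 1 + 0.2·t(Tier 2) + 0.2·t(Tier 3) + 0.3·t(Escalated)
t(Escalated) = 1 + 0.2·t(Tier 2) + 0.1·t(Tier 3) + 0.3·t(Escalated)
Solving: t(Tier 2) = 3.6101, t(Tier 3) = 3.2491, t(Escalated) = 2.9242.
Expected transfers from Tier 2 to Tier 1: 3.6101.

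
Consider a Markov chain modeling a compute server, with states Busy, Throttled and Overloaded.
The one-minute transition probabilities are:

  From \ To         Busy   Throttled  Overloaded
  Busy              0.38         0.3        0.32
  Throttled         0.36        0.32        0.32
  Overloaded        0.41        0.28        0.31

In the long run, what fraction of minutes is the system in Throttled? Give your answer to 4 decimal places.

0.2997

Let the stationary distribution be π with π = πP and π_1 + π_2 + π_3 = 1.
π_1 = 0.38·π_1 + 0.36·π_2 + 0.41·π_3
π_2 = 0.3·π_1 + 0.32·π_2 + 0.28·π_3
Solving with the normalization constraint gives π = (0.3835, 0.2997, 0.3168).
So the stationary probability of Throttled is 0.2997.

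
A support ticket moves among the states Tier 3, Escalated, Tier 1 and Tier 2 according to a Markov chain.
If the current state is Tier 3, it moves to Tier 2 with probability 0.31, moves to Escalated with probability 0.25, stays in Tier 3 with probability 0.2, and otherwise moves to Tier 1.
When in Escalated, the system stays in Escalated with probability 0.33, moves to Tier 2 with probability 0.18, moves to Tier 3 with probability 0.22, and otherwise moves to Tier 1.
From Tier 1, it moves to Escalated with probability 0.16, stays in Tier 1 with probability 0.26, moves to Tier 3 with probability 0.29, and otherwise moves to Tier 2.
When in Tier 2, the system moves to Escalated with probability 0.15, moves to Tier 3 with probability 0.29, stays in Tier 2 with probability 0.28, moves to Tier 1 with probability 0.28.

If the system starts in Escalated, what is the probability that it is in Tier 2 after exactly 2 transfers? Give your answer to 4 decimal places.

Propagate the distribution vector 2 transfers from Escalated.
After 0 transfers: (0.0000, 1.0000, 0.0000, 0.0000)
After 1 transfer: (0.2200, 0.3300, 0.2700, 0.1800)
After 2 transfers: (0.2471, 0.2341, 0.2625, 0.2563)
P(in Tier 2 after 2 transfers) = 0.2563

0.2563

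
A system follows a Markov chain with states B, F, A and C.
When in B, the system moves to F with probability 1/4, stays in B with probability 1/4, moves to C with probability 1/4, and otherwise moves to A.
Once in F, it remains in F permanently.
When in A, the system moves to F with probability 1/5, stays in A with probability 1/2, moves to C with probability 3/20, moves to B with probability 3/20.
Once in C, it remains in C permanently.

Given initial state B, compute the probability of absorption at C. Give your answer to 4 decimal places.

0.4815

Let h(s) be the probability of absorption at C starting from transient state s. Then h(C) = 1 and h(F) = 0. By first-step analysis:
h(B) = 0.25·h(B) + 0.25·0 + 0.25·h(A) + 0.25·1
h(A) = 0.15·h(B) + 0.2·0 + 0.5·h(A) + 0.15·1
Solving: h(B) = 0.4815, h(A) = 0.4444.
Starting from B, the probability is 0.4815.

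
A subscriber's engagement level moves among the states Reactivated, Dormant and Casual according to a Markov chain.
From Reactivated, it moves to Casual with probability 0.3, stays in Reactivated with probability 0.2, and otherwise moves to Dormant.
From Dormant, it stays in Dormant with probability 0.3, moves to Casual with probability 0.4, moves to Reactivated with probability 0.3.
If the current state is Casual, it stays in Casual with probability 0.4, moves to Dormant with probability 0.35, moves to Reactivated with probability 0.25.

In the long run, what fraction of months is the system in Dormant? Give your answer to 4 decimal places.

0.3699

Let the stationary distribution be π with π = πP and π_1 + π_2 + π_3 = 1.
π_1 = 0.2·π_1 + 0.3·π_2 + 0.25·π_3
π_2 = 0.5·π_1 + 0.3·π_2 + 0.35·π_3
Solving with the normalization constraint gives π = (0.2557, 0.3699, 0.3744).
So the stationary probability of Dormant is 0.3699.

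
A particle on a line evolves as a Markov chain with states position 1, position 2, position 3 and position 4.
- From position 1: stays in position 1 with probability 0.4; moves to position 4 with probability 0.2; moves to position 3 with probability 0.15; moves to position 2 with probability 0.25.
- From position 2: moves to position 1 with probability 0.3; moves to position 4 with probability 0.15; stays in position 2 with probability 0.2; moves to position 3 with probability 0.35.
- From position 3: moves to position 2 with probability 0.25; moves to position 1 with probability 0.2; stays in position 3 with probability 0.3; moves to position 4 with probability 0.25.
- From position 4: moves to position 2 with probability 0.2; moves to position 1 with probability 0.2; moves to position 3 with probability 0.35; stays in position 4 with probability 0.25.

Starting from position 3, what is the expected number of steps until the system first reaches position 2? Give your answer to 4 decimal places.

Let t(s) be the expected number of steps to first reach position 2 from state s, with t(position 2) = 0. Conditioning on the first step:
t(position 1) = 1 + 0.4·t(position 1) + 0.15·t(position 3) + 0.2·t(position 4)
t(position 3) = 1 + 0.2·t(position 1) + 0.3·t(position 3) + 0.25·t(position 4)
t(position 4) = 1 + 0.2·t(position 1) + 0.35·t(position 3) + 0.25·t(position 4)
Solving: t(position 1) = 4.1864, t(position 3) = 4.1995, t(position 4) = 4.4094.
Expected steps from position 3 to position 2: 4.1995.

4.1995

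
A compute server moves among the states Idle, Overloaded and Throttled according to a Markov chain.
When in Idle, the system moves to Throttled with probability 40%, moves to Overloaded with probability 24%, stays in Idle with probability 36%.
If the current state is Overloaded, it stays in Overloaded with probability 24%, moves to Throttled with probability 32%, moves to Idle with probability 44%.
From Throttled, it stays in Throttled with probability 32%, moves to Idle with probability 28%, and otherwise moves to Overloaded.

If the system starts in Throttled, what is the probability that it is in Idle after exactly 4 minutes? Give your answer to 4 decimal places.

Propagate the distribution vector 4 minutes from Throttled.
After 0 minutes: (0.0000, 0.0000, 1.0000)
After 1 minute: (0.2800, 0.4000, 0.3200)
After 2 minutes: (0.3664, 0.2912, 0.3424)
After 3 minutes: (0.3559, 0.2948, 0.3493)
After 4 minutes: (0.3556, 0.2959, 0.3485)
P(in Idle after 4 minutes) = 0.3556

0.3556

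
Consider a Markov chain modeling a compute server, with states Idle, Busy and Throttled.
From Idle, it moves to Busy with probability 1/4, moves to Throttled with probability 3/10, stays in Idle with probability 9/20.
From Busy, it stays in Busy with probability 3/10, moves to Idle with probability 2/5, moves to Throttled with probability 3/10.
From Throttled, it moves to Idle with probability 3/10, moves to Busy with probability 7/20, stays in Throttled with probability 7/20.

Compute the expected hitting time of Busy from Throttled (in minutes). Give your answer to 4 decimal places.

3.1776

Let t(s) be the expected number of minutes to first reach Busy from state s, with t(Busy) = 0. Conditioning on the first minute:
t(Idle) = 1 + 0.45·t(Idle) + 0.3·t(Throttled)
t(Throttled) = 1 + 0.3·t(Idle) + 0.35·t(Throttled)
Solving: t(Idle) = 3.5514, t(Throttled) = 3.1776.
Expected minutes from Throttled to Busy: 3.1776.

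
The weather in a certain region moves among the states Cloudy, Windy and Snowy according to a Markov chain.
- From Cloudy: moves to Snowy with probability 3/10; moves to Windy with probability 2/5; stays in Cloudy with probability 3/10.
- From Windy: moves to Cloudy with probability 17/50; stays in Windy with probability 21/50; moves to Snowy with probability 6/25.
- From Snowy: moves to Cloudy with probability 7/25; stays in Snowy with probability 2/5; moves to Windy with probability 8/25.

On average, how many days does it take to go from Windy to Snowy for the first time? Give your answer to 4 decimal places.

Let t(s) be the expected number of days to first reach Snowy from state s, with t(Snowy) = 0. Conditioning on the first day:
t(Cloudy) = 1 + 0.3·t(Cloudy) + 0.4·t(Windy)
t(Windy) = 1 + 0.34·t(Cloudy) + 0.42·t(Windy)
Solving: t(Cloudy) = 3.6296, t(Windy) = 3.8519.
Expected days from Windy to Snowy: 3.8519.

3.8519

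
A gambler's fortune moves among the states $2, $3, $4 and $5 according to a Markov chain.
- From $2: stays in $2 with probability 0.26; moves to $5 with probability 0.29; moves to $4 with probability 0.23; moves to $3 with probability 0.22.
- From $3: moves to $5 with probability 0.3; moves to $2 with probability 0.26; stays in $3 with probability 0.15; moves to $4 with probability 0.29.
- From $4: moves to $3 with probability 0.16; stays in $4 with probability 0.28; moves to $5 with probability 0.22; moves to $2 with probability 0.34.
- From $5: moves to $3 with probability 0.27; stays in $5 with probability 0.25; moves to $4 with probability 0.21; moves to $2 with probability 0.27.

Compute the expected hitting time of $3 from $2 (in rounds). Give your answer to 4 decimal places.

4.5672

Let t(s) be the expected number of rounds to first reach $3 from state s, with t($3) = 0. Conditioning on the first round:
t($2) = 1 + 0.26·t($2) + 0.23·t($4) + 0.29·t($5)
t($4) = 1 + 0.34·t($2) + 0.28·t($4) + 0.22·t($5)
t($5) = 1 + 0.27·t($2) + 0.21·t($4) + 0.25·t($5)
Solving: t($2) = 4.5672, t($4) = 4.8723, t($5) = 4.3418.
Expected rounds from $2 to $3: 4.5672.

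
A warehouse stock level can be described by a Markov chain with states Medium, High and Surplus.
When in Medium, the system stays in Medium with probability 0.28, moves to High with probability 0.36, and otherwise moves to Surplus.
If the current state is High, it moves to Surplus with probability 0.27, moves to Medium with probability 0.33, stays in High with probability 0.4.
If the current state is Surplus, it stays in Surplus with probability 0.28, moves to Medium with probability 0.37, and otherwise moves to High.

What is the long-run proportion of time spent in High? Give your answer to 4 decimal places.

0.3719

Let the stationary distribution be π with π = πP and π_1 + π_2 + π_3 = 1.
π_1 = 0.28·π_1 + 0.33·π_2 + 0.37·π_3
π_2 = 0.36·π_1 + 0.4·π_2 + 0.35·π_3
Solving with the normalization constraint gives π = (0.3258, 0.3719, 0.3023).
So the stationary probability of High is 0.3719.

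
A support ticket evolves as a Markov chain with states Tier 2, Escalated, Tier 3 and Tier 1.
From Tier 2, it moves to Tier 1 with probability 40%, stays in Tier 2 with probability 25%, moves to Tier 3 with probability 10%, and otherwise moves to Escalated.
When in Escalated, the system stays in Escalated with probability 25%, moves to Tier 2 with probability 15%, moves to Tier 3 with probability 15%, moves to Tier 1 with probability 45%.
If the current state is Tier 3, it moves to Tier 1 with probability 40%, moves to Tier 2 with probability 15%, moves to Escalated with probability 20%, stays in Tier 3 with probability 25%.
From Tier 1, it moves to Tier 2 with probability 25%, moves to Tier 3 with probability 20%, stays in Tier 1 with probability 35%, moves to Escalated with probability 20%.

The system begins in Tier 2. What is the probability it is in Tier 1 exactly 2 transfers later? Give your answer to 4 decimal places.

Propagate the distribution vector 2 transfers from Tier 2.
After 0 transfers: (1.0000, 0.0000, 0.0000, 0.0000)
After 1 transfer: (0.2500, 0.2500, 0.1000, 0.4000)
After 2 transfers: (0.2150, 0.2250, 0.1675, 0.3925)
P(in Tier 1 after 2 transfers) = 0.3925

0.3925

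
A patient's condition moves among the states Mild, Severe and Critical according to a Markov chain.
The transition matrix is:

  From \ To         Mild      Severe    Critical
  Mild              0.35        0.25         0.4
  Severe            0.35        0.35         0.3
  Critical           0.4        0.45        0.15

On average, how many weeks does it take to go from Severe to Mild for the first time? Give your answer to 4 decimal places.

Let t(s) be the expected number of weeks to first reach Mild from state s, with t(Mild) = 0. Conditioning on the first week:
t(Severe) = 1 + 0.35·t(Severe) + 0.3·t(Critical)
t(Critical) = 1 + 0.45·t(Severe) + 0.15·t(Critical)
Solving: t(Severe) = 2.7545, t(Critical) = 2.6347.
Expected weeks from Severe to Mild: 2.7545.

2.7545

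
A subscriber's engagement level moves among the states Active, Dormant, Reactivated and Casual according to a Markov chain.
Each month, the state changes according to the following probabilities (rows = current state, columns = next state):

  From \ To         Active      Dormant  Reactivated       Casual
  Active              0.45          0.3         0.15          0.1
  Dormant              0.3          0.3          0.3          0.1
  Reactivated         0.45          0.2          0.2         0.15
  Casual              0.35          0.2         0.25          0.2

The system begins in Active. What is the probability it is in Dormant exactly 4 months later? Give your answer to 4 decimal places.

Propagate the distribution vector 4 months from Active.
After 0 months: (1.0000, 0.0000, 0.0000, 0.0000)
After 1 month: (0.4500, 0.3000, 0.1500, 0.1000)
After 2 months: (0.3950, 0.2750, 0.2125, 0.1175)
After 3 months: (0.3970, 0.2670, 0.2136, 0.1224)
After 4 months: (0.3977, 0.2664, 0.2130, 0.1229)
P(in Dormant after 4 months) = 0.2664

0.2664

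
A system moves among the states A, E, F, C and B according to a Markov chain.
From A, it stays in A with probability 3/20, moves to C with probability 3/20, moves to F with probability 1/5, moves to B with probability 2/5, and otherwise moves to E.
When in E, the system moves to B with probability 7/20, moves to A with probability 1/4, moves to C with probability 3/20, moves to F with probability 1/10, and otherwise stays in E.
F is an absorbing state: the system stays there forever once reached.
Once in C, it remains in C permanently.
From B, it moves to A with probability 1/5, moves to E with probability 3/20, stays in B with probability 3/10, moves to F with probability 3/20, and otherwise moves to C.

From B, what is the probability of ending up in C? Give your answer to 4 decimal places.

0.5451

Let h(s) be the probability of absorption at C starting from transient state s. Then h(C) = 1 and h(F) = 0. By first-step analysis:
h(A) = 0.15·h(A) + 0.1·h(E) + 0.2·0 + 0.15·1 + 0.4·h(B)
h(E) = 0.25·h(A) + 0.15·h(E) + 0.1·0 + 0.15·1 + 0.35·h(B)
h(B) = 0.2·h(A) + 0.15·h(E) + 0.15·0 + 0.2·1 + 0.3·h(B)
Solving: h(A) = 0.4973, h(E) = 0.5472, h(B) = 0.5451.
Starting from B, the probability is 0.5451.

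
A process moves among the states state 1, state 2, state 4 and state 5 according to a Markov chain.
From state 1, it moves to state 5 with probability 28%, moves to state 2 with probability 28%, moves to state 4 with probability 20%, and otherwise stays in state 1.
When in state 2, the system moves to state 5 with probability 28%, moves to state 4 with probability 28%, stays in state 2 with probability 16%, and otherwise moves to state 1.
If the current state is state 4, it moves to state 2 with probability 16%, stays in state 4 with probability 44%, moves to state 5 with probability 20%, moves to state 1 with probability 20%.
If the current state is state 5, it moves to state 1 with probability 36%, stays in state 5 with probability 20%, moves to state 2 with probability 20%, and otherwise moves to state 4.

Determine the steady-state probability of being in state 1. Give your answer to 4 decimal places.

Let the stationary distribution be π with π = πP and π_1 + π_2 + π_3 + π_4 = 1.
π_1 = 0.24·π_1 + 0.28·π_2 + 0.2·π_3 + 0.36·π_4
π_2 = 0.28·π_1 + 0.16·π_2 + 0.16·π_3 + 0.2·π_4
π_3 = 0.2·π_1 + 0.28·π_2 + 0.44·π_3 + 0.24·π_4
Solving with the normalization constraint gives π = (0.2646, 0.2012, 0.2968, 0.2373).
So the stationary probability of state 1 is 0.2646.

0.2646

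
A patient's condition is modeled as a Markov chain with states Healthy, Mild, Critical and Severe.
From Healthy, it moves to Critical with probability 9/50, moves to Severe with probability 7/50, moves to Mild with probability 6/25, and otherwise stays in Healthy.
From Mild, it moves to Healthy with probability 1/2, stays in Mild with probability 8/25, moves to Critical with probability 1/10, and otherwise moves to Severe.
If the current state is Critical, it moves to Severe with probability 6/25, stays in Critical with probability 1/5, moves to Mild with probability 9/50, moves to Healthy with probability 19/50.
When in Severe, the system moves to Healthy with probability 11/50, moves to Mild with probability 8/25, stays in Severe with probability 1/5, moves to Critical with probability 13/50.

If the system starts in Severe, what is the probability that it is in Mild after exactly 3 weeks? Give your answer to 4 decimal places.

0.2634

Propagate the distribution vector 3 weeks from Severe.
After 0 weeks: (0.0000, 0.0000, 0.0000, 1.0000)
After 1 week: (0.2200, 0.3200, 0.2600, 0.2000)
After 2 weeks: (0.3996, 0.2660, 0.1756, 0.1588)
After 3 weeks: (0.4105, 0.2634, 0.1749, 0.1511)
P(in Mild after 3 weeks) = 0.2634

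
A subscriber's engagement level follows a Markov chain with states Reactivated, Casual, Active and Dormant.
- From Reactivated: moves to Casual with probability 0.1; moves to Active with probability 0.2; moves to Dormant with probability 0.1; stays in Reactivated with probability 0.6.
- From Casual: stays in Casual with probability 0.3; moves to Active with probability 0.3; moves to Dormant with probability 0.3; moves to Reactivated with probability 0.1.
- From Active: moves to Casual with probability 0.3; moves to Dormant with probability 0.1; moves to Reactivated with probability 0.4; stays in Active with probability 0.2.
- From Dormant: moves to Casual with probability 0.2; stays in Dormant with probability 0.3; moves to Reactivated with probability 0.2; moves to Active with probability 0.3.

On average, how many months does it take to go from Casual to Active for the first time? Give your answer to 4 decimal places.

Let t(s) be the expected number of months to first reach Active from state s, with t(Active) = 0. Conditioning on the first month:
t(Reactivated) = 1 + 0.6·t(Reactivated) + 0.1·t(Casual) + 0.1·t(Dormant)
t(Casual) = 1 + 0.1·t(Reactivated) + 0.3·t(Casual) + 0.3·t(Dormant)
t(Dormant) = 1 + 0.2·t(Reactivated) + 0.2·t(Casual) + 0.3·t(Dormant)
Solving: t(Reactivated) = 4.3357, t(Casual) = 3.6364, t(Dormant) = 3.7063.
Expected months from Casual to Active: 3.6364.

3.6364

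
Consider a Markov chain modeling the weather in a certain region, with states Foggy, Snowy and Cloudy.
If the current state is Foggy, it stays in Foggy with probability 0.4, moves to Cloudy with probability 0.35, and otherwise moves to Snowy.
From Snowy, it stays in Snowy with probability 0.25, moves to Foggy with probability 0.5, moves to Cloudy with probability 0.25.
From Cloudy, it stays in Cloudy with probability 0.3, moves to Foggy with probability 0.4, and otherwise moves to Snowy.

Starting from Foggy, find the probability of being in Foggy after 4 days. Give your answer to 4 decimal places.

0.4265

Propagate the distribution vector 4 days from Foggy.
After 0 days: (1.0000, 0.0000, 0.0000)
After 1 day: (0.4000, 0.2500, 0.3500)
After 2 days: (0.4250, 0.2675, 0.3075)
After 3 days: (0.4268, 0.2654, 0.3079)
After 4 days: (0.4265, 0.2654, 0.3081)
P(in Foggy after 4 days) = 0.4265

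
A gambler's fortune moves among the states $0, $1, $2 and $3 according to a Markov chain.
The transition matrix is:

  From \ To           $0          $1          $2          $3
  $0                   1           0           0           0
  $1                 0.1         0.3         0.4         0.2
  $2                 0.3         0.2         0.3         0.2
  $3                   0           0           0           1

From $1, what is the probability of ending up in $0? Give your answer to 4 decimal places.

0.4634

Let h(s) be the probability of absorption at $0 starting from transient state s. Then h($0) = 1 and h($3) = 0. By first-step analysis:
h($1) = 0.1·1 + 0.3·h($1) + 0.4·h($2) + 0.2·0
h($2) = 0.3·1 + 0.2·h($1) + 0.3·h($2) + 0.2·0
Solving: h($1) = 0.4634, h($2) = 0.5610.
Starting from $1, the probability is 0.4634.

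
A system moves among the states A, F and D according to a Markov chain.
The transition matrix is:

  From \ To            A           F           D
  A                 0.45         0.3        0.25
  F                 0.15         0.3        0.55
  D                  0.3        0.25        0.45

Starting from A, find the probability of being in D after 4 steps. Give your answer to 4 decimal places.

0.4170

Propagate the distribution vector 4 steps from A.
After 0 steps: (1.0000, 0.0000, 0.0000)
After 1 step: (0.4500, 0.3000, 0.2500)
After 2 steps: (0.3225, 0.2875, 0.3900)
After 3 steps: (0.3053, 0.2805, 0.4143)
After 4 steps: (0.3037, 0.2793, 0.4170)
P(in D after 4 steps) = 0.4170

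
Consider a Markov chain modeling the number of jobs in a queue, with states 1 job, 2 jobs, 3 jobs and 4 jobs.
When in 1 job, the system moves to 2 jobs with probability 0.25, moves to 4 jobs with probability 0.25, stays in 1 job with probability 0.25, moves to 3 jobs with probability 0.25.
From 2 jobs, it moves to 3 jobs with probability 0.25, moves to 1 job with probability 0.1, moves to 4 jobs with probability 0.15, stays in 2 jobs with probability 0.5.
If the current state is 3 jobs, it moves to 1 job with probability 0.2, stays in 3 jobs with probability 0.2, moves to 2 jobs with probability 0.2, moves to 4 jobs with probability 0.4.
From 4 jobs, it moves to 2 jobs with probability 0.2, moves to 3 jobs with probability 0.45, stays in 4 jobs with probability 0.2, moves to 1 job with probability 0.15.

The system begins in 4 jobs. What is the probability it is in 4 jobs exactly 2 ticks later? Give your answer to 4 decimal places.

Propagate the distribution vector 2 ticks from 4 jobs.
After 0 ticks: (0.0000, 0.0000, 0.0000, 1.0000)
After 1 tick: (0.1500, 0.2000, 0.4500, 0.2000)
After 2 ticks: (0.1775, 0.2675, 0.2675, 0.2875)
P(in 4 jobs after 2 ticks) = 0.2875

0.2875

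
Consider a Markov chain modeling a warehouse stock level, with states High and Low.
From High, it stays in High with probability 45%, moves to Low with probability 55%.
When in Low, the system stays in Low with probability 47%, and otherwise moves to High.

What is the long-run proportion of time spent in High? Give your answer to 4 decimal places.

0.4907

Let the stationary distribution be π with π = πP and π_1 + π_2 = 1.
π_1 = 0.45·π_1 + 0.53·π_2
Solving with the normalization constraint gives π = (0.4907, 0.5093).
So the stationary probability of High is 0.4907.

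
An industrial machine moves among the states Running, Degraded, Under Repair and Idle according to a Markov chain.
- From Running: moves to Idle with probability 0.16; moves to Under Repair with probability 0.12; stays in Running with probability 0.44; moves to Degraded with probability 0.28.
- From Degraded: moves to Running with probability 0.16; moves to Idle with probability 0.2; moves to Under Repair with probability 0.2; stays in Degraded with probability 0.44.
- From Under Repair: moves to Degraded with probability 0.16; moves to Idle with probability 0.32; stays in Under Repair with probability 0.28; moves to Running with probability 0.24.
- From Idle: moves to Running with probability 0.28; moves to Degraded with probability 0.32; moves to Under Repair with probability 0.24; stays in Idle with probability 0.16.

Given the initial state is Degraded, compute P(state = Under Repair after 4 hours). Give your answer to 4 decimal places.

Propagate the distribution vector 4 hours from Degraded.
After 0 hours: (0.0000, 1.0000, 0.0000, 0.0000)
After 1 hour: (0.1600, 0.4400, 0.2000, 0.2000)
After 2 hours: (0.2448, 0.3344, 0.2112, 0.2096)
After 3 hours: (0.2706, 0.3165, 0.2057, 0.2072)
After 4 hours: (0.2771, 0.3143, 0.2031, 0.2056)
P(in Under Repair after 4 hours) = 0.2031

0.2031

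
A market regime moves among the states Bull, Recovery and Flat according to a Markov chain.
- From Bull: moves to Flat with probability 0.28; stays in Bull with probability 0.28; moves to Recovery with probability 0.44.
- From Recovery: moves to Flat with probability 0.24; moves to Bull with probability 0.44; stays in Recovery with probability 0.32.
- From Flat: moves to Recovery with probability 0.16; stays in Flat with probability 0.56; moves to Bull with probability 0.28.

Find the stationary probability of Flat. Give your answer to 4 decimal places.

0.3722

Let the stationary distribution be π with π = πP and π_1 + π_2 + π_3 = 1.
π_1 = 0.28·π_1 + 0.44·π_2 + 0.28·π_3
π_2 = 0.44·π_1 + 0.32·π_2 + 0.16·π_3
Solving with the normalization constraint gives π = (0.3280, 0.2998, 0.3722).
So the stationary probability of Flat is 0.3722.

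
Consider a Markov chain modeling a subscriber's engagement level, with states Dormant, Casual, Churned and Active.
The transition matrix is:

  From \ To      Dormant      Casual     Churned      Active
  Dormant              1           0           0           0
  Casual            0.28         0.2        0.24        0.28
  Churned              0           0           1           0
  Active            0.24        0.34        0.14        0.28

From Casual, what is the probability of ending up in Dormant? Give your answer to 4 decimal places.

Let h(s) be the probability of absorption at Dormant starting from transient state s. Then h(Dormant) = 1 and h(Churned) = 0. By first-step analysis:
h(Casual) = 0.28·1 + 0.2·h(Casual) + 0.24·0 + 0.28·h(Active)
h(Active) = 0.24·1 + 0.34·h(Casual) + 0.14·0 + 0.28·h(Active)
Solving: h(Casual) = 0.5591, h(Active) = 0.5973.
Starting from Casual, the probability is 0.5591.

0.5591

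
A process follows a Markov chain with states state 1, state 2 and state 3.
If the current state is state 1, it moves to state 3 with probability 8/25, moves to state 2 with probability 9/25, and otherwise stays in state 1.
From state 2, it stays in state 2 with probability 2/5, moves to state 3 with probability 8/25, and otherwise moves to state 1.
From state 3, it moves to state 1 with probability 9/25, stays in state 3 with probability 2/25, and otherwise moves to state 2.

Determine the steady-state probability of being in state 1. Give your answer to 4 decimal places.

0.3132

Let the stationary distribution be π with π = πP and π_1 + π_2 + π_3 = 1.
π_1 = 0.32·π_1 + 0.28·π_2 + 0.36·π_3
π_2 = 0.36·π_1 + 0.4·π_2 + 0.56·π_3
Solving with the normalization constraint gives π = (0.3132, 0.4288, 0.2581).
So the stationary probability of state 1 is 0.3132.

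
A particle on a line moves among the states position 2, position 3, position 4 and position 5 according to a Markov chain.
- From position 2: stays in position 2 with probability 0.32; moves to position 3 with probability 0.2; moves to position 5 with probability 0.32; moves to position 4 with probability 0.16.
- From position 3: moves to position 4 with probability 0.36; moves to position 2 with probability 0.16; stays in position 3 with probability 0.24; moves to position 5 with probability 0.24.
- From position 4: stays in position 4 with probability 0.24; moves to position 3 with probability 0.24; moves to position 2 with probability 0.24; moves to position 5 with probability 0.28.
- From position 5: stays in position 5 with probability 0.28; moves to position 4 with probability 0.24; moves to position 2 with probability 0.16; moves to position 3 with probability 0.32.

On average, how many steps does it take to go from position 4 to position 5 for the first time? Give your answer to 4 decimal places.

3.5661

Let t(s) be the expected number of steps to first reach position 5 from state s, with t(position 5) = 0. Conditioning on the first step:
t(position 2) = 1 + 0.32·t(position 2) + 0.2·t(position 3) + 0.16·t(position 4)
t(position 3) = 1 + 0.16·t(position 2) + 0.24·t(position 3) + 0.36·t(position 4)
t(position 4) = 1 + 0.24·t(position 2) + 0.24·t(position 3) + 0.24·t(position 4)
Solving: t(position 2) = 3.4043, t(position 3) = 3.7217, t(position 4) = 3.5661.
Expected steps from position 4 to position 5: 3.5661.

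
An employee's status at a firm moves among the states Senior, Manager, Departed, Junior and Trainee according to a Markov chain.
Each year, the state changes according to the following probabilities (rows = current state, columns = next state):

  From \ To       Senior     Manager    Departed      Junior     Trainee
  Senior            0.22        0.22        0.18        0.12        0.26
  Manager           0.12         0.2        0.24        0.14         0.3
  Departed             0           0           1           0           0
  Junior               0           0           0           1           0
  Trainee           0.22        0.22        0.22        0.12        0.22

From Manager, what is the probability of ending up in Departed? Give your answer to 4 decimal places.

0.6312

Let h(s) be the probability of absorption at Departed starting from transient state s. Then h(Departed) = 1 and h(Junior) = 0. By first-step analysis:
h(Senior) = 0.22·h(Senior) + 0.22·h(Manager) + 0.18·1 + 0.12·0 + 0.26·h(Trainee)
h(Manager) = 0.12·h(Senior) + 0.2·h(Manager) + 0.24·1 + 0.14·0 + 0.3·h(Trainee)
h(Trainee) = 0.22·h(Senior) + 0.22·h(Manager) + 0.22·1 + 0.12·0 + 0.22·h(Trainee)
Solving: h(Senior) = 0.6205, h(Manager) = 0.6312, h(Trainee) = 0.6351.
Starting from Manager, the probability is 0.6312.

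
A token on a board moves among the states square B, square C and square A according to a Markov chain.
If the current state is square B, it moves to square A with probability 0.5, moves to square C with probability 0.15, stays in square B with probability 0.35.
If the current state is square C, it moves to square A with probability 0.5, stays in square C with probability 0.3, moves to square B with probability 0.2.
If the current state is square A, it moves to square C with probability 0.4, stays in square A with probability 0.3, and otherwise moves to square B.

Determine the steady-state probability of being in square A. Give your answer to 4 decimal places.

0.4167

Let the stationary distribution be π with π = πP and π_1 + π_2 + π_3 = 1.
π_1 = 0.35·π_1 + 0.2·π_2 + 0.3·π_3
π_2 = 0.15·π_1 + 0.3·π_2 + 0.4·π_3
Solving with the normalization constraint gives π = (0.2843, 0.2990, 0.4167).
So the stationary probability of square A is 0.4167.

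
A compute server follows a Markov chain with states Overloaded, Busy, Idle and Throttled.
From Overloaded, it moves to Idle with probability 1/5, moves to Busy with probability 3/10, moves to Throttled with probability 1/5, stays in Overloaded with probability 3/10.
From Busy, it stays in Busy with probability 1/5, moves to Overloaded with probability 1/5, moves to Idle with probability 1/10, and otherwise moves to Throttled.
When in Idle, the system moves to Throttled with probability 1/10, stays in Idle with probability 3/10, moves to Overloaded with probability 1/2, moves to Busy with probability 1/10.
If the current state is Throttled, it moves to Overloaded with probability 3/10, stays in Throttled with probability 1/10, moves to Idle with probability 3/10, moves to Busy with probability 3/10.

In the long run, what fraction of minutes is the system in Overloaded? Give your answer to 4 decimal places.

0.3210

Let the stationary distribution be π with π = πP and π_1 + π_2 + π_3 + π_4 = 1.
π_1 = 0.3·π_1 + 0.2·π_2 + 0.5·π_3 + 0.3·π_4
π_2 = 0.3·π_1 + 0.2·π_2 + 0.1·π_3 + 0.3·π_4
π_3 = 0.2·π_1 + 0.1·π_2 + 0.3·π_3 + 0.3·π_4
Solving with the normalization constraint gives π = (0.3210, 0.2325, 0.2214, 0.2251).
So the stationary probability of Overloaded is 0.3210.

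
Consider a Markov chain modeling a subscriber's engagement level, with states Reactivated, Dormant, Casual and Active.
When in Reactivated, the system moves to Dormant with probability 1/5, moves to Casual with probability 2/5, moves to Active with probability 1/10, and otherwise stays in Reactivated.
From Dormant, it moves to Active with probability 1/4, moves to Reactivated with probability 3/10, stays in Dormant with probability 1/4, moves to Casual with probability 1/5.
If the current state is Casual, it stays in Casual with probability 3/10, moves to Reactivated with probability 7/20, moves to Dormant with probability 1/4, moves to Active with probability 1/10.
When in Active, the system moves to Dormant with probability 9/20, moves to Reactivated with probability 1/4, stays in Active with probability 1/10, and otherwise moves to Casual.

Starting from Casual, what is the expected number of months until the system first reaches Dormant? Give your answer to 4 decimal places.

Let t(s) be the expected number of months to first reach Dormant from state s, with t(Dormant) = 0. Conditioning on the first month:
t(Reactivated) = 1 + 0.3·t(Reactivated) + 0.4·t(Casual) + 0.1·t(Active)
t(Casual) = 1 + 0.35·t(Reactivated) + 0.3·t(Casual) + 0.1·t(Active)
t(Active) = 1 + 0.25·t(Reactivated) + 0.2·t(Casual) + 0.1·t(Active)
Solving: t(Reactivated) = 4.1276, t(Casual) = 3.9400, t(Active) = 3.1332.
Expected months from Casual to Dormant: 3.9400.

3.9400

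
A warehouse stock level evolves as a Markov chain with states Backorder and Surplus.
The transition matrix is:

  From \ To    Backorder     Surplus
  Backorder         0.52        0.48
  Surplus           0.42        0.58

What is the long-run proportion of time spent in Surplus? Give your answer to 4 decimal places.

0.5333

Let the stationary distribution be π with π = πP and π_1 + π_2 = 1.
π_1 = 0.52·π_1 + 0.42·π_2
Solving with the normalization constraint gives π = (0.4667, 0.5333).
So the stationary probability of Surplus is 0.5333.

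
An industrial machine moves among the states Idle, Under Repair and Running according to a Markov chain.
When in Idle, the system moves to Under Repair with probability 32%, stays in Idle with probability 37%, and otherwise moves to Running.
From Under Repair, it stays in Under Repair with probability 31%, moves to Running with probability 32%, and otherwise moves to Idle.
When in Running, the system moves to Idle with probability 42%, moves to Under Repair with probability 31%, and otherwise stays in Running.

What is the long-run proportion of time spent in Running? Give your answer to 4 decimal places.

0.3011

Let the stationary distribution be π with π = πP and π_1 + π_2 + π_3 = 1.
π_1 = 0.37·π_1 + 0.37·π_2 + 0.42·π_3
π_2 = 0.32·π_1 + 0.31·π_2 + 0.31·π_3
Solving with the normalization constraint gives π = (0.3851, 0.3139, 0.3011).
So the stationary probability of Running is 0.3011.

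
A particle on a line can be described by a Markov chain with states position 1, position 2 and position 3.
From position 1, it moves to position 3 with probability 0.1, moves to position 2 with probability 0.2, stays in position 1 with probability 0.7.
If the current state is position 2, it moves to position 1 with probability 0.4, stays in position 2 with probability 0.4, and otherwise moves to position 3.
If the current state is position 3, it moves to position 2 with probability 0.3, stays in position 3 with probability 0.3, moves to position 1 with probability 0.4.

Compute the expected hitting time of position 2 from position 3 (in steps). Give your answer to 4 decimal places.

4.1176

Let t(s) be the expected number of steps to first reach position 2 from state s, with t(position 2) = 0. Conditioning on the first step:
t(position 1) = 1 + 0.7·t(position 1) + 0.1·t(position 3)
t(position 3) = 1 + 0.4·t(position 1) + 0.3·t(position 3)
Solving: t(position 1) = 4.7059, t(position 3) = 4.1176.
Expected steps from position 3 to position 2: 4.1176.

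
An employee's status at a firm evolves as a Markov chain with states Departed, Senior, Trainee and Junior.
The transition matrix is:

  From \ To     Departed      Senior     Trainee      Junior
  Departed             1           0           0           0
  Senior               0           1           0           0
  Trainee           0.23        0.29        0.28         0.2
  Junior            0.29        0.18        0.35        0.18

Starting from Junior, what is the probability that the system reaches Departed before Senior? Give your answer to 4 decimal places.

Let h(s) be the probability of absorption at Departed starting from transient state s. Then h(Departed) = 1 and h(Senior) = 0. By first-step analysis:
h(Trainee) = 0.23·1 + 0.29·0 + 0.28·h(Trainee) + 0.2·h(Junior)
h(Junior) = 0.29·1 + 0.18·0 + 0.35·h(Trainee) + 0.18·h(Junior)
Solving: h(Trainee) = 0.4739, h(Junior) = 0.5559.
Starting from Junior, the probability is 0.5559.

0.5559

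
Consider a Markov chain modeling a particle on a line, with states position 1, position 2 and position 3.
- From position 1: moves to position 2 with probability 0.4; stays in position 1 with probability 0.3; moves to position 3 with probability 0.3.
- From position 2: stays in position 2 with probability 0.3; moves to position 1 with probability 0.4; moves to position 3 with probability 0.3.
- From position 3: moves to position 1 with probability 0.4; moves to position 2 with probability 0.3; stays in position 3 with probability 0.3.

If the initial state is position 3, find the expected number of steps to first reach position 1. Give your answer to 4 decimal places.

2.5000

Let t(s) be the expected number of steps to first reach position 1 from state s, with t(position 1) = 0. Conditioning on the first step:
t(position 2) = 1 + 0.3·t(position 2) + 0.3·t(position 3)
t(position 3) = 1 + 0.3·t(position 2) + 0.3·t(position 3)
Solving: t(position 2) = 2.5000, t(position 3) = 2.5000.
Expected steps from position 3 to position 1: 2.5000.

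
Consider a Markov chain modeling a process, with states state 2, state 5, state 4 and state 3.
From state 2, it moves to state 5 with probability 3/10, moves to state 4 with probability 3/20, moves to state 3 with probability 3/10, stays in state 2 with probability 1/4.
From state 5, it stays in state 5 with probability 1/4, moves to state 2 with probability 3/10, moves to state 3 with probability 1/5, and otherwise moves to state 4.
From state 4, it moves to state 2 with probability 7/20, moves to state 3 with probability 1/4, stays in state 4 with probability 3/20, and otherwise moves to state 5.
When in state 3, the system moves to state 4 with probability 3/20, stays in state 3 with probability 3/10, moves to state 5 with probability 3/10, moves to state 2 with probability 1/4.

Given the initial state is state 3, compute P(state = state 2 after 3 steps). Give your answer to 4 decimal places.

Propagate the distribution vector 3 steps from state 3.
After 0 steps: (0.0000, 0.0000, 0.0000, 1.0000)
After 1 step: (0.2500, 0.3000, 0.1500, 0.3000)
After 2 steps: (0.2800, 0.2775, 0.1800, 0.2625)
After 3 steps: (0.2819, 0.2771, 0.1778, 0.2633)
P(in state 2 after 3 steps) = 0.2819

0.2819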